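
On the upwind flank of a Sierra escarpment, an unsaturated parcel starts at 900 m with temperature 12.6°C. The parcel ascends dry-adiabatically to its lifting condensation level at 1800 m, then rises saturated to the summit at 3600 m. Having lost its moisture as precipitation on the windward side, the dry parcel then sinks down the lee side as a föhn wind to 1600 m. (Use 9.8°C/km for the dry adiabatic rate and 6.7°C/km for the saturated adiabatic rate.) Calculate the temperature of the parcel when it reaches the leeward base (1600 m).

900 → 1800 m (dry, 9.8°C/km): ΔT = -9.8 × 0.9 = -8.82°C → T = 3.78°C
1800 → 3600 m (saturated, 6.7°C/km): ΔT = -6.7 × 1.8 = -12.06°C → T = -8.28°C
3600 → 1600 m (dry descent, 9.8°C/km): ΔT = +9.8 × 2 = +19.6°C → T = 11.32°C

11.32°C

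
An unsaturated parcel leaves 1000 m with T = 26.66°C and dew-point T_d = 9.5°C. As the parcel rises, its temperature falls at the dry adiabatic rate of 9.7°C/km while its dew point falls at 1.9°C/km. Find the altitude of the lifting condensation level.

3200 m

T and T_d converge at 9.7 − 1.9 = 7.8°C per km
Height above start = (26.66 − 9.5) / 7.8 = 2.2 km
LCL altitude = 1000 m + 2200 m = 3200 m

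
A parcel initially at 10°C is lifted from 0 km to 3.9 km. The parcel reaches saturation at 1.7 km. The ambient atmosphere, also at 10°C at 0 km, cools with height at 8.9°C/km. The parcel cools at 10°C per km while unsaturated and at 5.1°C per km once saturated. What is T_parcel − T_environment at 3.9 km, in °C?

Parcel:
  0 → 1700 m (dry, 10°C/km): ΔT = -10 × 1.7 = -17°C → T = -7°C
  1700 → 3900 m (saturated, 5.1°C/km): ΔT = -5.1 × 2.2 = -11.22°C → T = -18.22°C
Environment:
  0 → 3900 m (environment, 8.9°C/km): ΔT = -8.9 × 3.9 = -34.71°C → T = -24.71°C
T_parcel − T_env = -18.22 − (-24.71) = +6.49°C

+6.49°C (parcel warmer than environment)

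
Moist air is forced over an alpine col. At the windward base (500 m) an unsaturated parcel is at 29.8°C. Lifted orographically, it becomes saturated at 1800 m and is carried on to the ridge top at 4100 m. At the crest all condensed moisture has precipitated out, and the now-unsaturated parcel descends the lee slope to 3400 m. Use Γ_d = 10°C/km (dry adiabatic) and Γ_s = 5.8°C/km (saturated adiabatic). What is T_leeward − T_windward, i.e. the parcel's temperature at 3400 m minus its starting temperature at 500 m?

-19.34°C

From 500 m to 1800 m (dry): cools by 10 × 1.3 = 13°C, giving 16.8°C.
From 1800 m to 4100 m (saturated): cools by 5.8 × 2.3 = 13.34°C, giving 3.46°C.
From 4100 m to 3400 m (dry descent): warms by 10 × 0.7 = 7°C, giving 10.46°C.
Net change vs windward start: 10.46 − 29.8 = -19.34°C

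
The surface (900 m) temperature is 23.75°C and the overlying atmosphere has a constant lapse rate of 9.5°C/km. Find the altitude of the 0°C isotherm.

3400 m

Height above start = (23.75 − 0) / 9.5 = 2.5 km
Altitude = 900 m + 2500 m = 3400 m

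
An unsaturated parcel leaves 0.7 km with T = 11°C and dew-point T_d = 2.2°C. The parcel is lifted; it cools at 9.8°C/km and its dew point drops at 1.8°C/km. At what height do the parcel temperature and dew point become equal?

T and T_d converge at 9.8 − 1.8 = 8°C per km
Height above start = (11 − 2.2) / 8 = 1.1 km
LCL altitude = 700 m + 1100 m = 1800 m

1.8 km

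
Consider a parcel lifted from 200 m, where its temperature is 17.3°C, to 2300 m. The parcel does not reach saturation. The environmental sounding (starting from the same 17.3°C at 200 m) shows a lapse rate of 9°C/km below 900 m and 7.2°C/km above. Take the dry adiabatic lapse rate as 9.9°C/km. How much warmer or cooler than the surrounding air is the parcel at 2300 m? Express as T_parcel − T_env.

-4.41°C (parcel cooler than environment)

Parcel:
  200 → 2300 m (dry, 9.9°C/km): ΔT = -9.9 × 2.1 = -20.79°C → T = -3.49°C
Environment:
  200 → 900 m (environment, lower layer, 9°C/km): ΔT = -9 × 0.7 = -6.3°C → T = 11°C
  900 → 2300 m (environment, upper layer, 7.2°C/km): ΔT = -7.2 × 1.4 = -10.08°C → T = 0.92°C
T_parcel − T_env = -3.49 − 0.92 = -4.41°C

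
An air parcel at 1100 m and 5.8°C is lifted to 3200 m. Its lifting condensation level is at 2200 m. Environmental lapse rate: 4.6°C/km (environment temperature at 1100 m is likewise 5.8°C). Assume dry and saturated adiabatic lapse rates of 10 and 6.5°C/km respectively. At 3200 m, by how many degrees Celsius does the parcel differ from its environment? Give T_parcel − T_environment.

Parcel:
  From 1100 m to 2200 m (dry): cools by 10 × 1.1 = 11°C, giving -5.2°C.
  From 2200 m to 3200 m (saturated): cools by 6.5 × 1 = 6.5°C, giving -11.7°C.
Environment:
  From 1100 m to 3200 m (environment): cools by 4.6 × 2.1 = 9.66°C, giving -3.86°C.
T_parcel − T_env = -11.7 − (-3.86) = -7.84°C

-7.84°C (parcel cooler than environment)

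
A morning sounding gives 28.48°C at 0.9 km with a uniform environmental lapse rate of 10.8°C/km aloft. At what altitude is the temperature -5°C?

Height above start = (28.48 − (-5)) / 10.8 = 3.1 km
Altitude = 900 m + 3100 m = 4000 m

4 km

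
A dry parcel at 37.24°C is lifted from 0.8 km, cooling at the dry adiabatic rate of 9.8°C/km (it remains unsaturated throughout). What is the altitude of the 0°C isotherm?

Height above start = (37.24 − 0) / 9.8 = 3.8 km
Altitude = 800 m + 3800 m = 4600 m

4.6 km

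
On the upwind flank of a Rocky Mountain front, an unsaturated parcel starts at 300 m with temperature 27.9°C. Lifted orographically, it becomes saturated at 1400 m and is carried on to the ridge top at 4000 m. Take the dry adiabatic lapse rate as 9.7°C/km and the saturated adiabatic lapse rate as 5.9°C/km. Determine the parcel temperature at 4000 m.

Dry to 1400 m: -9.7 × 1.1 km = -10.67°C, so T = 17.23°C.
Saturated to 4000 m: -5.9 × 2.6 km = -15.34°C, so T = 1.89°C.

1.89°C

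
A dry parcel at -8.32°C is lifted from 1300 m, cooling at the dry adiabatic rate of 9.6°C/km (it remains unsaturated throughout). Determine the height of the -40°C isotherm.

Height above start = (-8.32 − (-40)) / 9.6 = 3.3 km
Altitude = 1300 m + 3300 m = 4600 m

4600 m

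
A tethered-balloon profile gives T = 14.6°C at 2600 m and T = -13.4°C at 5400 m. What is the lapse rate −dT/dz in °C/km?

10°C/km

Γ = −ΔT/Δz = (14.6 − (-13.4)) / (5400 − 2600) m
  = 28°C / 2.8 km = 10°C/km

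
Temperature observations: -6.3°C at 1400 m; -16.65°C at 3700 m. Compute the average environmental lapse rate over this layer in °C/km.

4.5°C/km

Γ = −ΔT/Δz = (-6.3 − (-16.65)) / (3700 − 1400) m
  = 10.35°C / 2.3 km = 4.5°C/km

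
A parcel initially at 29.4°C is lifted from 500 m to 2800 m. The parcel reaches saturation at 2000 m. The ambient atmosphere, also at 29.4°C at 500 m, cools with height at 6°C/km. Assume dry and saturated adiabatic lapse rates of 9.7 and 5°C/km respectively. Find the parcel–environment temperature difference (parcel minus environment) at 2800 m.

Parcel:
  500 → 2000 m (dry, 9.7°C/km): ΔT = -9.7 × 1.5 = -14.55°C → T = 14.85°C
  2000 → 2800 m (saturated, 5°C/km): ΔT = -5 × 0.8 = -4°C → T = 10.85°C
Environment:
  500 → 2800 m (environment, 6°C/km): ΔT = -6 × 2.3 = -13.8°C → T = 15.6°C
T_parcel − T_env = 10.85 − 15.6 = -4.75°C

-4.75°C (parcel cooler than environment)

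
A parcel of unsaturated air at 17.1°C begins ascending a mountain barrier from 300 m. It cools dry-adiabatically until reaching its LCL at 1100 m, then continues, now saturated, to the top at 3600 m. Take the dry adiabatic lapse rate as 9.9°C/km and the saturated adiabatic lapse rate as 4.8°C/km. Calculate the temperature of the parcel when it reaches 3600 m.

300 → 1100 m (dry, 9.9°C/km): ΔT = -9.9 × 0.8 = -7.92°C → T = 9.18°C
1100 → 3600 m (saturated, 4.8°C/km): ΔT = -4.8 × 2.5 = -12°C → T = -2.82°C

-2.82°C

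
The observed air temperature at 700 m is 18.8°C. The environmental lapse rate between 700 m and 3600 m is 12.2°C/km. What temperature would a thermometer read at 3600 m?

-16.58°C

From 700 m to 3600 m (environmental): cools by 12.2 × 2.9 = 35.38°C, giving -16.58°C.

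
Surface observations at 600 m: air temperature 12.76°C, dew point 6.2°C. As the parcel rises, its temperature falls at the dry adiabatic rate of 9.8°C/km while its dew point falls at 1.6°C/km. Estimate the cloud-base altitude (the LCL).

1400 m

T and T_d converge at 9.8 − 1.6 = 8.2°C per km
Height above start = (12.76 − 6.2) / 8.2 = 0.8 km
LCL altitude = 600 m + 800 m = 1400 m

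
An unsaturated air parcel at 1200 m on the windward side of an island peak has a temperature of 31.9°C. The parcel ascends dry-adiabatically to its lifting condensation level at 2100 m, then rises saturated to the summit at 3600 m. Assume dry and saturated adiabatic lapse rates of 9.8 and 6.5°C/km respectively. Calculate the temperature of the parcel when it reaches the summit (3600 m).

1200–2100 m, dry: Δz = 0.9 km ⇒ ΔT = -8.82°C; T = 23.08°C
2100–3600 m, saturated: Δz = 1.5 km ⇒ ΔT = -9.75°C; T = 13.33°C

13.33°C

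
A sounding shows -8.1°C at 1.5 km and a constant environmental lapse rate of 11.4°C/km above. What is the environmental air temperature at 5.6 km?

-54.84°C

Environmental to 5600 m: -11.4 × 4.1 km = -46.74°C, so T = -54.84°C.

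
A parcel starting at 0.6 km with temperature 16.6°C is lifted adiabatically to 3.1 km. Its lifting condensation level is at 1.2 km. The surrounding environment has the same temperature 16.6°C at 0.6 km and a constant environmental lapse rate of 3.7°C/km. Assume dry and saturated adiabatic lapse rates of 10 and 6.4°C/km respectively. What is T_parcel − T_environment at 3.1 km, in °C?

Parcel:
  600 → 1200 m (dry, 10°C/km): ΔT = -10 × 0.6 = -6°C → T = 10.6°C
  1200 → 3100 m (saturated, 6.4°C/km): ΔT = -6.4 × 1.9 = -12.16°C → T = -1.56°C
Environment:
  600 → 3100 m (environment, 3.7°C/km): ΔT = -3.7 × 2.5 = -9.25°C → T = 7.35°C
T_parcel − T_env = -1.56 − 7.35 = -8.91°C

-8.91°C (parcel cooler than environment)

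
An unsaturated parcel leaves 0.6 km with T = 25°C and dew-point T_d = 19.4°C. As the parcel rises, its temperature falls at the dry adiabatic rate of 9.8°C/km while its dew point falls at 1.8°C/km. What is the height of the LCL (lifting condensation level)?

1.3 km

T and T_d converge at 9.8 − 1.8 = 8°C per km
Height above start = (25 − 19.4) / 8 = 0.7 km
LCL altitude = 600 m + 700 m = 1300 m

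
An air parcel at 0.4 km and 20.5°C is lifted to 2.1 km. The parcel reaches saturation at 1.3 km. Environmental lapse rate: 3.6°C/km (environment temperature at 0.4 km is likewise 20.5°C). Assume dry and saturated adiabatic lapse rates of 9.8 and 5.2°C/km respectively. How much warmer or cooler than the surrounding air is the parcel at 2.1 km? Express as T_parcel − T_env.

-6.86°C (parcel cooler than environment)

Parcel:
  From 400 m to 1300 m (dry): cools by 9.8 × 0.9 = 8.82°C, giving 11.68°C.
  From 1300 m to 2100 m (saturated): cools by 5.2 × 0.8 = 4.16°C, giving 7.52°C.
Environment:
  From 400 m to 2100 m (environment): cools by 3.6 × 1.7 = 6.12°C, giving 14.38°C.
T_parcel − T_env = 7.52 − 14.38 = -6.86°C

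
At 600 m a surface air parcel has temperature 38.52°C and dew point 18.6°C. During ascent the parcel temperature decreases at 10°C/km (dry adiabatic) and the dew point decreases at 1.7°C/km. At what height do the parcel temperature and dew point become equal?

3000 m

T and T_d converge at 10 − 1.7 = 8.3°C per km
Height above start = (38.52 − 18.6) / 8.3 = 2.4 km
LCL altitude = 600 m + 2400 m = 3000 m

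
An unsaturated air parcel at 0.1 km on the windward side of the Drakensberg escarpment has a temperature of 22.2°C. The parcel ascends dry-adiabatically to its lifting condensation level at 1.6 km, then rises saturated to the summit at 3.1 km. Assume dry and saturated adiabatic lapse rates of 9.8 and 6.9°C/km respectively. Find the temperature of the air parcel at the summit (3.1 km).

-2.85°C

From 100 m to 1600 m (dry): cools by 9.8 × 1.5 = 14.7°C, giving 7.5°C.
From 1600 m to 3100 m (saturated): cools by 6.9 × 1.5 = 10.35°C, giving -2.85°C.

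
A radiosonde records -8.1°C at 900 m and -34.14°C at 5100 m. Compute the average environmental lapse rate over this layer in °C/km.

6.2°C/km

Γ = −ΔT/Δz = (-8.1 − (-34.14)) / (5100 − 900) m
  = 26.04°C / 4.2 km = 6.2°C/km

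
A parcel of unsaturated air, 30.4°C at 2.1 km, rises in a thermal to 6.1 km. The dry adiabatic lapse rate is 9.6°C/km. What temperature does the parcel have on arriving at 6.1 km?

-8°C

From 2100 m to 6100 m (dry adiabatic): cools by 9.6 × 4 = 38.4°C, giving -8°C.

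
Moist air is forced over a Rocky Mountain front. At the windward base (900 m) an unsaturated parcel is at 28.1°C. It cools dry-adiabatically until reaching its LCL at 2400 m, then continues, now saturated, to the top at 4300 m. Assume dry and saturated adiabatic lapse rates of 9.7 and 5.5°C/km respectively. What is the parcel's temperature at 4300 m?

3.1°C

From 900 m to 2400 m (dry): cools by 9.7 × 1.5 = 14.55°C, giving 13.55°C.
From 2400 m to 4300 m (saturated): cools by 5.5 × 1.9 = 10.45°C, giving 3.1°C.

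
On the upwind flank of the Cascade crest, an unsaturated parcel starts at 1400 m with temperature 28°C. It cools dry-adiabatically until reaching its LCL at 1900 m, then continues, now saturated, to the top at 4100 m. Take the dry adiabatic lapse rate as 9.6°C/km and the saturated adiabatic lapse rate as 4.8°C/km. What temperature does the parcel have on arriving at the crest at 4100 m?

1400 → 1900 m (dry, 9.6°C/km): ΔT = -9.6 × 0.5 = -4.8°C → T = 23.2°C
1900 → 4100 m (saturated, 4.8°C/km): ΔT = -4.8 × 2.2 = -10.56°C → T = 12.64°C

12.64°C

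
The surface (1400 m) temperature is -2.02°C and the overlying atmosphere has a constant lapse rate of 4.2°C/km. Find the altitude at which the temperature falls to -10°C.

Height above start = (-2.02 − (-10)) / 4.2 = 1.9 km
Altitude = 1400 m + 1900 m = 3300 m

3300 m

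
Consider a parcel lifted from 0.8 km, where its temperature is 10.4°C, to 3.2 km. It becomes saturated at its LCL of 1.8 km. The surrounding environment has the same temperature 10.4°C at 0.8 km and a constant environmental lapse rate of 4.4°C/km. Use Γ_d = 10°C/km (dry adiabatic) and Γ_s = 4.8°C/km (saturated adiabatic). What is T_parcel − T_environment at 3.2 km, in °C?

Parcel:
  800 → 1800 m (dry, 10°C/km): ΔT = -10 × 1 = -10°C → T = 0.4°C
  1800 → 3200 m (saturated, 4.8°C/km): ΔT = -4.8 × 1.4 = -6.72°C → T = -6.32°C
Environment:
  800 → 3200 m (environment, 4.4°C/km): ΔT = -4.4 × 2.4 = -10.56°C → T = -0.16°C
T_parcel − T_env = -6.32 − (-0.16) = -6.16°C

-6.16°C (parcel cooler than environment)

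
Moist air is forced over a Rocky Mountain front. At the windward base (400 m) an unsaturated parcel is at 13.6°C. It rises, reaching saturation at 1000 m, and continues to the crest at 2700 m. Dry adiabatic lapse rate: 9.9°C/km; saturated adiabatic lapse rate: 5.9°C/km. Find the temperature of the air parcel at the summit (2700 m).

-2.37°C

400–1000 m, dry: Δz = 0.6 km ⇒ ΔT = -5.94°C; T = 7.66°C
1000–2700 m, saturated: Δz = 1.7 km ⇒ ΔT = -10.03°C; T = -2.37°C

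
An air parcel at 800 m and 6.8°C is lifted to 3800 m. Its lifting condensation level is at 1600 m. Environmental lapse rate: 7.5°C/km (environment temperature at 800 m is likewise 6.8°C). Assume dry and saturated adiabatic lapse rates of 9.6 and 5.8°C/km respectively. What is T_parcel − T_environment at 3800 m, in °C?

Parcel:
  800 → 1600 m (dry, 9.6°C/km): ΔT = -9.6 × 0.8 = -7.68°C → T = -0.88°C
  1600 → 3800 m (saturated, 5.8°C/km): ΔT = -5.8 × 2.2 = -12.76°C → T = -13.64°C
Environment:
  800 → 3800 m (environment, 7.5°C/km): ΔT = -7.5 × 3 = -22.5°C → T = -15.7°C
T_parcel − T_env = -13.64 − (-15.7) = +2.06°C

+2.06°C (parcel warmer than environment)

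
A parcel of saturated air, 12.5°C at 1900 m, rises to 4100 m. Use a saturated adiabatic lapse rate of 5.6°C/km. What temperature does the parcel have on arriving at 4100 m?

1900–4100 m, saturated adiabatic: Δz = 2.2 km ⇒ ΔT = -12.32°C; T = 0.18°C

0.18°C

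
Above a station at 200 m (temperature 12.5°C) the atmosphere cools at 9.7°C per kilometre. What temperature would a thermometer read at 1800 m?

-3.02°C

200–1800 m, environmental: Δz = 1.6 km ⇒ ΔT = -15.52°C; T = -3.02°C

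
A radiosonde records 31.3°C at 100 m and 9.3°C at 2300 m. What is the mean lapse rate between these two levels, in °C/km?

Γ = −ΔT/Δz = (31.3 − 9.3) / (2300 − 100) m
  = 22°C / 2.2 km = 10°C/km

10°C/km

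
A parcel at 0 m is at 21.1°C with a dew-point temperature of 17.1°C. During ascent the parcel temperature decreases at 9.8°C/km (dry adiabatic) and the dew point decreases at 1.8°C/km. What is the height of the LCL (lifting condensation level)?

T and T_d converge at 9.8 − 1.8 = 8°C per km
Height above start = (21.1 − 17.1) / 8 = 0.5 km
LCL altitude = 0 m + 500 m = 500 m

500 m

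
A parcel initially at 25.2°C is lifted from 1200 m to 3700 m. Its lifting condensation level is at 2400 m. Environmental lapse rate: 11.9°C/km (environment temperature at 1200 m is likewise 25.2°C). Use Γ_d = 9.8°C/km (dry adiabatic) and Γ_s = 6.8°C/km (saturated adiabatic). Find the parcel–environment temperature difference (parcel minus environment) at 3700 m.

Parcel:
  From 1200 m to 2400 m (dry): cools by 9.8 × 1.2 = 11.76°C, giving 13.44°C.
  From 2400 m to 3700 m (saturated): cools by 6.8 × 1.3 = 8.84°C, giving 4.6°C.
Environment:
  From 1200 m to 3700 m (environment): cools by 11.9 × 2.5 = 29.75°C, giving -4.55°C.
T_parcel − T_env = 4.6 − (-4.55) = +9.15°C

+9.15°C (parcel warmer than environment)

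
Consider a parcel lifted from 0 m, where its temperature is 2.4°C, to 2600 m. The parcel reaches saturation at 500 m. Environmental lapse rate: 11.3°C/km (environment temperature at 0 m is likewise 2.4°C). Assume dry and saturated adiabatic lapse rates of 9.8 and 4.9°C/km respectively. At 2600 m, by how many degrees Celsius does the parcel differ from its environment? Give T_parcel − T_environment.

Parcel:
  0–500 m, dry: Δz = 0.5 km ⇒ ΔT = -4.9°C; T = -2.5°C
  500–2600 m, saturated: Δz = 2.1 km ⇒ ΔT = -10.29°C; T = -12.79°C
Environment:
  0–2600 m, environment: Δz = 2.6 km ⇒ ΔT = -29.38°C; T = -26.98°C
T_parcel − T_env = -12.79 − (-26.98) = +14.19°C

+14.19°C (parcel warmer than environment)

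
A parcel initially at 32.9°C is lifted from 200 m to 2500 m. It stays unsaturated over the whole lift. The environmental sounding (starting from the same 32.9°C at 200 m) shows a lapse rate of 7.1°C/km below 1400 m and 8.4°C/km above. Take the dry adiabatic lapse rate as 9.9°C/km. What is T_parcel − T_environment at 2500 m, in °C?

Parcel:
  200 → 2500 m (dry, 9.9°C/km): ΔT = -9.9 × 2.3 = -22.77°C → T = 10.13°C
Environment:
  200 → 1400 m (environment, lower layer, 7.1°C/km): ΔT = -7.1 × 1.2 = -8.52°C → T = 24.38°C
  1400 → 2500 m (environment, upper layer, 8.4°C/km): ΔT = -8.4 × 1.1 = -9.24°C → T = 15.14°C
T_parcel − T_env = 10.13 − 15.14 = -5.01°C

-5.01°C (parcel cooler than environment)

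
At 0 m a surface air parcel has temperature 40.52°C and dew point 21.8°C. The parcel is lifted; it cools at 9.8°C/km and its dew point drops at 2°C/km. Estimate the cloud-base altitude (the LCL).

2400 m

T and T_d converge at 9.8 − 2 = 7.8°C per km
Height above start = (40.52 − 21.8) / 7.8 = 2.4 km
LCL altitude = 0 m + 2400 m = 2400 m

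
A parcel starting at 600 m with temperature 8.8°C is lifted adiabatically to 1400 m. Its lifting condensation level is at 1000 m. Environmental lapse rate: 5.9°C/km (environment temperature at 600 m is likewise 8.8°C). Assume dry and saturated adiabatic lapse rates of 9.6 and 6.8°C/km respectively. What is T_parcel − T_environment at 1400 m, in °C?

Parcel:
  600–1000 m, dry: Δz = 0.4 km ⇒ ΔT = -3.84°C; T = 4.96°C
  1000–1400 m, saturated: Δz = 0.4 km ⇒ ΔT = -2.72°C; T = 2.24°C
Environment:
  600–1400 m, environment: Δz = 0.8 km ⇒ ΔT = -4.72°C; T = 4.08°C
T_parcel − T_env = 2.24 − 4.08 = -1.84°C

-1.84°C (parcel cooler than environment)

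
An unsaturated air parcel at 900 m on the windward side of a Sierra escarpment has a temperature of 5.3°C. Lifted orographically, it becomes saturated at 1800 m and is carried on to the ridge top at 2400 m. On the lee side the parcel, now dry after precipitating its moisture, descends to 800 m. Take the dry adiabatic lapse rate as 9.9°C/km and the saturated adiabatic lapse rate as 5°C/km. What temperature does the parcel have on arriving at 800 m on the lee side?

900–1800 m, dry: Δz = 0.9 km ⇒ ΔT = -8.91°C; T = -3.61°C
1800–2400 m, saturated: Δz = 0.6 km ⇒ ΔT = -3°C; T = -6.61°C
2400–800 m, dry descent: Δz = 1.6 km ⇒ ΔT = +15.84°C; T = 9.23°C

9.23°C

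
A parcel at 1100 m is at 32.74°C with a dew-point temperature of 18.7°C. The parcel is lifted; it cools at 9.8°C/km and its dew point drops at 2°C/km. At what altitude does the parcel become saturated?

2900 m

T and T_d converge at 9.8 − 2 = 7.8°C per km
Height above start = (32.74 − 18.7) / 7.8 = 1.8 km
LCL altitude = 1100 m + 1800 m = 2900 m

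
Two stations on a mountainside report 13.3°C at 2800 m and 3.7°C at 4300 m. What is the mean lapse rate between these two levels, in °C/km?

Γ = −ΔT/Δz = (13.3 − 3.7) / (4300 − 2800) m
  = 9.6°C / 1.5 km = 6.4°C/km

6.4°C/km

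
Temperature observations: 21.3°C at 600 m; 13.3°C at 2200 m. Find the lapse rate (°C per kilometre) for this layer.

5°C/km

Γ = −ΔT/Δz = (21.3 − 13.3) / (2200 − 600) m
  = 8°C / 1.6 km = 5°C/km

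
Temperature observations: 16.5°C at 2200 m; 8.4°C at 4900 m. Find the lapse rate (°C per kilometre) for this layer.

3°C/km

Γ = −ΔT/Δz = (16.5 − 8.4) / (4900 − 2200) m
  = 8.1°C / 2.7 km = 3°C/km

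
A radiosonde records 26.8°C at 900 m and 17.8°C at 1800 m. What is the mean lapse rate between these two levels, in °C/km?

Γ = −ΔT/Δz = (26.8 − 17.8) / (1800 − 900) m
  = 9°C / 0.9 km = 10°C/km

10°C/km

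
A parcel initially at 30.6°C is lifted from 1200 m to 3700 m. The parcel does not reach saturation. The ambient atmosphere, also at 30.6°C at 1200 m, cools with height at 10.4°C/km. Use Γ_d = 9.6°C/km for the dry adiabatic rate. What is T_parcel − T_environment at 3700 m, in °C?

Parcel:
  1200–3700 m, dry: Δz = 2.5 km ⇒ ΔT = -24°C; T = 6.6°C
Environment:
  1200–3700 m, environment: Δz = 2.5 km ⇒ ΔT = -26°C; T = 4.6°C
T_parcel − T_env = 6.6 − 4.6 = +2°C

+2°C (parcel warmer than environment)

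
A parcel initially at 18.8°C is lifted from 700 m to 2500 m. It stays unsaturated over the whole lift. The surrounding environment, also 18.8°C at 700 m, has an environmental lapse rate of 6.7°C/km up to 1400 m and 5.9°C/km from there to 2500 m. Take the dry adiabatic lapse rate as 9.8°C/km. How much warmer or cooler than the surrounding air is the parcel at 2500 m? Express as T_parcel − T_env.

Parcel:
  700 → 2500 m (dry, 9.8°C/km): ΔT = -9.8 × 1.8 = -17.64°C → T = 1.16°C
Environment:
  700 → 1400 m (environment, lower layer, 6.7°C/km): ΔT = -6.7 × 0.7 = -4.69°C → T = 14.11°C
  1400 → 2500 m (environment, upper layer, 5.9°C/km): ΔT = -5.9 × 1.1 = -6.49°C → T = 7.62°C
T_parcel − T_env = 1.16 − 7.62 = -6.46°C

-6.46°C (parcel cooler than environment)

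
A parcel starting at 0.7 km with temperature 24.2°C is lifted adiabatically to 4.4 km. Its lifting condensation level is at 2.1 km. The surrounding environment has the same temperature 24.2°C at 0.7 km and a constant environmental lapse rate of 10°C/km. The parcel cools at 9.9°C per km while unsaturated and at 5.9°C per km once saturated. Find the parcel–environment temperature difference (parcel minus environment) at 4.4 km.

Parcel:
  Dry to 2100 m: -9.9 × 1.4 km = -13.86°C, so T = 10.34°C.
  Saturated to 4400 m: -5.9 × 2.3 km = -13.57°C, so T = -3.23°C.
Environment:
  Environment to 4400 m: -10 × 3.7 km = -37°C, so T = -12.8°C.
T_parcel − T_env = -3.23 − (-12.8) = +9.57°C

+9.57°C (parcel warmer than environment)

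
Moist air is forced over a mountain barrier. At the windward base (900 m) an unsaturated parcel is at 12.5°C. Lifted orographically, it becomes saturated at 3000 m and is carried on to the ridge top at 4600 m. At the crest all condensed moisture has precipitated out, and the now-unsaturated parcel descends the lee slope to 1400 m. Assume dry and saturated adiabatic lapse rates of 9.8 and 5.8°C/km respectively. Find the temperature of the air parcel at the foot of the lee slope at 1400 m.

14°C

900–3000 m, dry: Δz = 2.1 km ⇒ ΔT = -20.58°C; T = -8.08°C
3000–4600 m, saturated: Δz = 1.6 km ⇒ ΔT = -9.28°C; T = -17.36°C
4600–1400 m, dry descent: Δz = 3.2 km ⇒ ΔT = +31.36°C; T = 14°C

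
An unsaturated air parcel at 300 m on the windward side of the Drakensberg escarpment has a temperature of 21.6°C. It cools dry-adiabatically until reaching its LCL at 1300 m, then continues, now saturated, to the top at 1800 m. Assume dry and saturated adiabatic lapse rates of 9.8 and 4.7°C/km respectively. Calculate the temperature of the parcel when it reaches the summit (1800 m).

9.45°C

Dry to 1300 m: -9.8 × 1 km = -9.8°C, so T = 11.8°C.
Saturated to 1800 m: -4.7 × 0.5 km = -2.35°C, so T = 9.45°C.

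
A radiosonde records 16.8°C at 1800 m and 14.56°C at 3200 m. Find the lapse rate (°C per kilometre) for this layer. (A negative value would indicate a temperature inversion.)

1.6°C/km

Γ = −ΔT/Δz = (16.8 − 14.56) / (3200 − 1800) m
  = 2.24°C / 1.4 km = 1.6°C/km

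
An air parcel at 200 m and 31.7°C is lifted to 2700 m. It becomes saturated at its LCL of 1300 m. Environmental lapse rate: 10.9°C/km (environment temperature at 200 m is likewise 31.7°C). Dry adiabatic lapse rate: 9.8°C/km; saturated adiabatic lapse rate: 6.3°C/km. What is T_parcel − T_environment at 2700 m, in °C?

Parcel:
  200 → 1300 m (dry, 9.8°C/km): ΔT = -9.8 × 1.1 = -10.78°C → T = 20.92°C
  1300 → 2700 m (saturated, 6.3°C/km): ΔT = -6.3 × 1.4 = -8.82°C → T = 12.1°C
Environment:
  200 → 2700 m (environment, 10.9°C/km): ΔT = -10.9 × 2.5 = -27.25°C → T = 4.45°C
T_parcel − T_env = 12.1 − 4.45 = +7.65°C

+7.65°C (parcel warmer than environment)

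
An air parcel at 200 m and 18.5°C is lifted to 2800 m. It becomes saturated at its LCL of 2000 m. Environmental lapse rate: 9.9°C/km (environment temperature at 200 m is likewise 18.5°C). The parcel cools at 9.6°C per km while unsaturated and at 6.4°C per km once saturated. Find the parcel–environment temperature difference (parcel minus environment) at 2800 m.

+3.34°C (parcel warmer than environment)

Parcel:
  Dry to 2000 m: -9.6 × 1.8 km = -17.28°C, so T = 1.22°C.
  Saturated to 2800 m: -6.4 × 0.8 km = -5.12°C, so T = -3.9°C.
Environment:
  Environment to 2800 m: -9.9 × 2.6 km = -25.74°C, so T = -7.24°C.
T_parcel − T_env = -3.9 − (-7.24) = +3.34°C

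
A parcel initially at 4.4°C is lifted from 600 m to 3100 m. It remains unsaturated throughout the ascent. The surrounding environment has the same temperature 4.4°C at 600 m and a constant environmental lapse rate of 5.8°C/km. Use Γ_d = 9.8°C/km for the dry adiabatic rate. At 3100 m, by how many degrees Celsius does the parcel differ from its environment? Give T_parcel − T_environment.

Parcel:
  600–3100 m, dry: Δz = 2.5 km ⇒ ΔT = -24.5°C; T = -20.1°C
Environment:
  600–3100 m, environment: Δz = 2.5 km ⇒ ΔT = -14.5°C; T = -10.1°C
T_parcel − T_env = -20.1 − (-10.1) = -10°C

-10°C (parcel cooler than environment)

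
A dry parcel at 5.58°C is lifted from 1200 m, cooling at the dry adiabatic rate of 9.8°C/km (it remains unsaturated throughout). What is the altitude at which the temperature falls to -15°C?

Height above start = (5.58 − (-15)) / 9.8 = 2.1 km
Altitude = 1200 m + 2100 m = 3300 m

3300 m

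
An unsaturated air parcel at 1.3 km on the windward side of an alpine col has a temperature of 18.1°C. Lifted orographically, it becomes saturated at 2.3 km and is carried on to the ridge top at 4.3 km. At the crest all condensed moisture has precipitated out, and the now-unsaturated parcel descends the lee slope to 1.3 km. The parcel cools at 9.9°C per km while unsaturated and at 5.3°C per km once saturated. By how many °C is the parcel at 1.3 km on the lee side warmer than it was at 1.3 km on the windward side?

1300 → 2300 m (dry, 9.9°C/km): ΔT = -9.9 × 1 = -9.9°C → T = 8.2°C
2300 → 4300 m (saturated, 5.3°C/km): ΔT = -5.3 × 2 = -10.6°C → T = -2.4°C
4300 → 1300 m (dry descent, 9.9°C/km): ΔT = +9.9 × 3 = +29.7°C → T = 27.3°C
Net change vs windward start: 27.3 − 18.1 = +9.2°C

+9.2°C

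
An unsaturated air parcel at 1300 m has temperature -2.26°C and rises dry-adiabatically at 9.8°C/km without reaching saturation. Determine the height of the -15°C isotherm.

2600 m

Height above start = (-2.26 − (-15)) / 9.8 = 1.3 km
Altitude = 1300 m + 1300 m = 2600 m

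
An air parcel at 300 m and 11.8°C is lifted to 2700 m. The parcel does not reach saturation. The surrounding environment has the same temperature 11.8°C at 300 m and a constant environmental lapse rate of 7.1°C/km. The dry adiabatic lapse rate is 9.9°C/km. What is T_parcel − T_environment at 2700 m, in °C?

Parcel:
  300–2700 m, dry: Δz = 2.4 km ⇒ ΔT = -23.76°C; T = -11.96°C
Environment:
  300–2700 m, environment: Δz = 2.4 km ⇒ ΔT = -17.04°C; T = -5.24°C
T_parcel − T_env = -11.96 − (-5.24) = -6.72°C

-6.72°C (parcel cooler than environment)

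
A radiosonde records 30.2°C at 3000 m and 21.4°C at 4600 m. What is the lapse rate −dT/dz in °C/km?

5.5°C/km

Γ = −ΔT/Δz = (30.2 − 21.4) / (4600 − 3000) m
  = 8.8°C / 1.6 km = 5.5°C/km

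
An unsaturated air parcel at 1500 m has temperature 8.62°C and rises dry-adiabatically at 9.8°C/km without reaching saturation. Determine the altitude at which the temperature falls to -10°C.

Height above start = (8.62 − (-10)) / 9.8 = 1.9 km
Altitude = 1500 m + 1900 m = 3400 m

3400 m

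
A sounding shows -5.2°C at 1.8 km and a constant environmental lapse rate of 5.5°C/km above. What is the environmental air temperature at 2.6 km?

Environmental to 2600 m: -5.5 × 0.8 km = -4.4°C, so T = -9.6°C.

-9.6°C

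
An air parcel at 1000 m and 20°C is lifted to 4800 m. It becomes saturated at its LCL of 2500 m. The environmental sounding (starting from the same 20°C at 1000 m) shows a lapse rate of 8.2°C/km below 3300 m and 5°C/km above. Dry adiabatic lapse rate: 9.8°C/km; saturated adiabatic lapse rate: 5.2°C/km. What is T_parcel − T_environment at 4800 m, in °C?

-0.3°C (parcel cooler than environment)

Parcel:
  1000–2500 m, dry: Δz = 1.5 km ⇒ ΔT = -14.7°C; T = 5.3°C
  2500–4800 m, saturated: Δz = 2.3 km ⇒ ΔT = -11.96°C; T = -6.66°C
Environment:
  1000–3300 m, environment, lower layer: Δz = 2.3 km ⇒ ΔT = -18.86°C; T = 1.14°C
  3300–4800 m, environment, upper layer: Δz = 1.5 km ⇒ ΔT = -7.5°C; T = -6.36°C
T_parcel − T_env = -6.66 − (-6.36) = -0.3°C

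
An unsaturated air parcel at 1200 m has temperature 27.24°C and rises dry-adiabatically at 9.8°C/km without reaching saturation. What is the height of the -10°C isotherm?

Height above start = (27.24 − (-10)) / 9.8 = 3.8 km
Altitude = 1200 m + 3800 m = 5000 m

5000 m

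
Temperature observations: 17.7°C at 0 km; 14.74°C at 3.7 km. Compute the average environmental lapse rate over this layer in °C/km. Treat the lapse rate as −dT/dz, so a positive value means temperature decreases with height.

0.8°C/km

Γ = −ΔT/Δz = (17.7 − 14.74) / (3700 − 0) m
  = 2.96°C / 3.7 km = 0.8°C/km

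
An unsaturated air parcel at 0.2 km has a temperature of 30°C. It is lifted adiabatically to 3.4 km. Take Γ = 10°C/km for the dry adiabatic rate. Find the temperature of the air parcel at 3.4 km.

-2°C

Dry adiabatic to 3400 m: -10 × 3.2 km = -32°C, so T = -2°C.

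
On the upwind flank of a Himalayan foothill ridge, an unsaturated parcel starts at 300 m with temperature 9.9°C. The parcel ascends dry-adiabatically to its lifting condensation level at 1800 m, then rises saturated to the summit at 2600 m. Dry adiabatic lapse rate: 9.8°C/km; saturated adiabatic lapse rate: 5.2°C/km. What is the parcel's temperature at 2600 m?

-8.96°C

From 300 m to 1800 m (dry): cools by 9.8 × 1.5 = 14.7°C, giving -4.8°C.
From 1800 m to 2600 m (saturated): cools by 5.2 × 0.8 = 4.16°C, giving -8.96°C.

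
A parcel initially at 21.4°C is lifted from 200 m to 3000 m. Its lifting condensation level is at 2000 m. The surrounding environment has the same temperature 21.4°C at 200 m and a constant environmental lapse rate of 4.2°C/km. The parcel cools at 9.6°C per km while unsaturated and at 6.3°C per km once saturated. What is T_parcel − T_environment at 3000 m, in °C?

Parcel:
  Dry to 2000 m: -9.6 × 1.8 km = -17.28°C, so T = 4.12°C.
  Saturated to 3000 m: -6.3 × 1 km = -6.3°C, so T = -2.18°C.
Environment:
  Environment to 3000 m: -4.2 × 2.8 km = -11.76°C, so T = 9.64°C.
T_parcel − T_env = -2.18 − 9.64 = -11.82°C

-11.82°C (parcel cooler than environment)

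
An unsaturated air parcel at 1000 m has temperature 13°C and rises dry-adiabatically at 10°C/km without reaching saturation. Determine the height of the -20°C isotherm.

Height above start = (13 − (-20)) / 10 = 3.3 km
Altitude = 1000 m + 3300 m = 4300 m

4300 m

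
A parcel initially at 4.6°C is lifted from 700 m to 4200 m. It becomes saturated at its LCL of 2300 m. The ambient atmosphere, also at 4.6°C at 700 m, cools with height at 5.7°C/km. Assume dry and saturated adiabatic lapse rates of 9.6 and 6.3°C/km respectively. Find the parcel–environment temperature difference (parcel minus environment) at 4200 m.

-7.38°C (parcel cooler than environment)

Parcel:
  Dry to 2300 m: -9.6 × 1.6 km = -15.36°C, so T = -10.76°C.
  Saturated to 4200 m: -6.3 × 1.9 km = -11.97°C, so T = -22.73°C.
Environment:
  Environment to 4200 m: -5.7 × 3.5 km = -19.95°C, so T = -15.35°C.
T_parcel − T_env = -22.73 − (-15.35) = -7.38°C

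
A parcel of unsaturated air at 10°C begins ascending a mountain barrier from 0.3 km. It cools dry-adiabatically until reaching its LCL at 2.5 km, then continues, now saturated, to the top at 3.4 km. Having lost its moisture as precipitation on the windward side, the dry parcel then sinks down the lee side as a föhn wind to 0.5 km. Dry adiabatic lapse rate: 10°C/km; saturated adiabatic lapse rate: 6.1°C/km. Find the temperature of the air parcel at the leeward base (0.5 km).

300–2500 m, dry: Δz = 2.2 km ⇒ ΔT = -22°C; T = -12°C
2500–3400 m, saturated: Δz = 0.9 km ⇒ ΔT = -5.49°C; T = -17.49°C
3400–500 m, dry descent: Δz = 2.9 km ⇒ ΔT = +29°C; T = 11.51°C

11.51°C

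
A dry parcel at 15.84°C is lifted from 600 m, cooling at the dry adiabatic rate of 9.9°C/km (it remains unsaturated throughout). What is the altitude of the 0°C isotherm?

2200 m

Height above start = (15.84 − 0) / 9.9 = 1.6 km
Altitude = 600 m + 1600 m = 2200 m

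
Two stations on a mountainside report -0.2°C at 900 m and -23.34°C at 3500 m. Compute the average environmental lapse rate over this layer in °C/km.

8.9°C/km

Γ = −ΔT/Δz = (-0.2 − (-23.34)) / (3500 − 900) m
  = 23.14°C / 2.6 km = 8.9°C/km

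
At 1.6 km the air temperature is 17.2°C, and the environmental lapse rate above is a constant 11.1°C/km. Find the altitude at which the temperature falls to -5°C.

Height above start = (17.2 − (-5)) / 11.1 = 2 km
Altitude = 1600 m + 2000 m = 3600 m

3.6 km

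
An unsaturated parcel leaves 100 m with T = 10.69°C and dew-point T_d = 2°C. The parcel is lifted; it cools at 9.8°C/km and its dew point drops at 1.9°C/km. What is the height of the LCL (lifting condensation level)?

T and T_d converge at 9.8 − 1.9 = 7.9°C per km
Height above start = (10.69 − 2) / 7.9 = 1.1 km
LCL altitude = 100 m + 1100 m = 1200 m

1200 m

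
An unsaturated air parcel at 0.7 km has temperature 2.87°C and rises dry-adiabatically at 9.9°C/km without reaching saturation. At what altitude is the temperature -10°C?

2 km

Height above start = (2.87 − (-10)) / 9.9 = 1.3 km
Altitude = 700 m + 1300 m = 2000 m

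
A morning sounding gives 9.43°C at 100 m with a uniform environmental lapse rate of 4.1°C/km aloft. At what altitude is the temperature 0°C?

Height above start = (9.43 − 0) / 4.1 = 2.3 km
Altitude = 100 m + 2300 m = 2400 m

2400 m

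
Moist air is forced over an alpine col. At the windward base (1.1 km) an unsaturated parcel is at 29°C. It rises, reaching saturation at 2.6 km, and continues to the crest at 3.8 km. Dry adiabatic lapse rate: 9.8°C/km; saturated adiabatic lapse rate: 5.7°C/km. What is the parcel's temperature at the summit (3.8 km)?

1100–2600 m, dry: Δz = 1.5 km ⇒ ΔT = -14.7°C; T = 14.3°C
2600–3800 m, saturated: Δz = 1.2 km ⇒ ΔT = -6.84°C; T = 7.46°C

7.46°C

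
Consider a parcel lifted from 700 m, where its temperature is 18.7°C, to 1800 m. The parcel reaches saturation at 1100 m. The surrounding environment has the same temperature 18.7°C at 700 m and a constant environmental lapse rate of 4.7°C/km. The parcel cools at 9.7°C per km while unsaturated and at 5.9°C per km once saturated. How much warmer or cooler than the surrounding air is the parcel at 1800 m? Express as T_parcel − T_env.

-2.84°C (parcel cooler than environment)

Parcel:
  700–1100 m, dry: Δz = 0.4 km ⇒ ΔT = -3.88°C; T = 14.82°C
  1100–1800 m, saturated: Δz = 0.7 km ⇒ ΔT = -4.13°C; T = 10.69°C
Environment:
  700–1800 m, environment: Δz = 1.1 km ⇒ ΔT = -5.17°C; T = 13.53°C
T_parcel − T_env = 10.69 − 13.53 = -2.84°C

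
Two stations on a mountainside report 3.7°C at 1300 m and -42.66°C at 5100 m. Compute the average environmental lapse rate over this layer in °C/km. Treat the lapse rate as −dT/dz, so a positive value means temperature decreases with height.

Γ = −ΔT/Δz = (3.7 − (-42.66)) / (5100 − 1300) m
  = 46.36°C / 3.8 km = 12.2°C/km

12.2°C/km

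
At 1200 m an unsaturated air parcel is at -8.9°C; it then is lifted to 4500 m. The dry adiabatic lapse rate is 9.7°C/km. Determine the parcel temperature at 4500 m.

-40.91°C

1200–4500 m, dry adiabatic: Δz = 3.3 km ⇒ ΔT = -32.01°C; T = -40.91°C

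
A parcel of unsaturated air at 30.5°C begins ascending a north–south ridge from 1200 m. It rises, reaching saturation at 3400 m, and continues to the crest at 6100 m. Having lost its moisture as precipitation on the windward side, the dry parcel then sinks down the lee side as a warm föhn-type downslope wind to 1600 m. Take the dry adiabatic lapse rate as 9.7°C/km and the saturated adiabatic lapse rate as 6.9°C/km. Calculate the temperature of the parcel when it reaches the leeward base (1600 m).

From 1200 m to 3400 m (dry): cools by 9.7 × 2.2 = 21.34°C, giving 9.16°C.
From 3400 m to 6100 m (saturated): cools by 6.9 × 2.7 = 18.63°C, giving -9.47°C.
From 6100 m to 1600 m (dry descent): warms by 9.7 × 4.5 = 43.65°C, giving 34.18°C.

34.18°C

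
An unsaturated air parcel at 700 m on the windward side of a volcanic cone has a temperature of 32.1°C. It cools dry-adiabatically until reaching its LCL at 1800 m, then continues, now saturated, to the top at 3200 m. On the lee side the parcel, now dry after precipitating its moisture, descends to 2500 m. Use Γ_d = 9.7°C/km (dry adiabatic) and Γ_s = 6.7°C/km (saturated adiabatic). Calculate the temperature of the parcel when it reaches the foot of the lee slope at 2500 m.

18.84°C

From 700 m to 1800 m (dry): cools by 9.7 × 1.1 = 10.67°C, giving 21.43°C.
From 1800 m to 3200 m (saturated): cools by 6.7 × 1.4 = 9.38°C, giving 12.05°C.
From 3200 m to 2500 m (dry descent): warms by 9.7 × 0.7 = 6.79°C, giving 18.84°C.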